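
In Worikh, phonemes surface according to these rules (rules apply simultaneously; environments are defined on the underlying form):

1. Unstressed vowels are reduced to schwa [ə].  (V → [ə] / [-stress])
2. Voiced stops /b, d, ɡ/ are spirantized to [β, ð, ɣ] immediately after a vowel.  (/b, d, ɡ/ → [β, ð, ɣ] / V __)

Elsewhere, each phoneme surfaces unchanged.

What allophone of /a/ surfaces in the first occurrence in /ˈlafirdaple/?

[a]

/a/ — between /l/ and /f/; rule 1 does not apply here → [a].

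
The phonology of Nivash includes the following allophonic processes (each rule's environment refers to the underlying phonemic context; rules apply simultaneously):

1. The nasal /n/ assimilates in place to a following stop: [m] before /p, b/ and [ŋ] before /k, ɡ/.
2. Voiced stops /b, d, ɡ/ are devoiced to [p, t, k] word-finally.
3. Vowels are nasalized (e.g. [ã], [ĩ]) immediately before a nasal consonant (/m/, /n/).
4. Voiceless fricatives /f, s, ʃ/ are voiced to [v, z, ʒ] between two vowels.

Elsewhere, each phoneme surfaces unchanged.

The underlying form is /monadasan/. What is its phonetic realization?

/m/ stays [m].
/o/ — between /m/ and /n/, before a nasal consonant — surfaces as [õ] (rule 3).
/n/ (between /o/ and /a/): rule 1 targets it, but not before a labial or velar stop → unchanged [n].
/a/ (between /n/ and /d/) fails the environment for rule 3, so it stays [a].
/d/ (between /a/ and /a/): rule 2 targets it, but not word-finally → unchanged [d].
/a/ — between /d/ and /s/; rule 3 does not apply here → [a].
/s/ (between /a/ and /a/): between two vowels, so rule 4 applies → [z].
/a/ meets the environment for rule 3 (before a nasal consonant) → [ã].
/n/ (word-final) is in the target of rule 1 but the environment (before a labial or velar stop) is not met → [n].

[mõnadazãn]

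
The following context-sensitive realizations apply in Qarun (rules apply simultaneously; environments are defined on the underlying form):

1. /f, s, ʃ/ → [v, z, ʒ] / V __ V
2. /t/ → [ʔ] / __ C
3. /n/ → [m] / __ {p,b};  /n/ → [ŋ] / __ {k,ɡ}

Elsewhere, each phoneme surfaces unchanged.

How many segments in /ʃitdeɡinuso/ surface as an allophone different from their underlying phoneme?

2

Segments that undergo a rule: /t/ → [ʔ] (rule 2); /s/ → [z] (rule 1).
All other segments surface unchanged.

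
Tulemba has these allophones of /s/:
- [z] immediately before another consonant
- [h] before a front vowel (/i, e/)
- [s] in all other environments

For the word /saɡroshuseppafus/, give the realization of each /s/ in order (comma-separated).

[s], [z], [h], [s]

Occurrence 1 (position 1): no conditioning environment matches → elsewhere allophone [s].
Occurrence 2 (position 6): immediately before another consonant → [z].
Occurrence 3 (position 9): before a front vowel (/i, e/) → [h].
Occurrence 4 (position 16): no conditioning environment matches → elsewhere allophone [s].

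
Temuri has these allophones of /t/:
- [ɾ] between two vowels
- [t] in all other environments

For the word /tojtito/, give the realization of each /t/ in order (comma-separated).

Occurrence 1 (position 1): no conditioning environment matches → elsewhere allophone [t].
Occurrence 2 (position 4): no conditioning environment matches → elsewhere allophone [t].
Occurrence 3 (position 6): between two vowels → [ɾ].

[t], [t], [ɾ]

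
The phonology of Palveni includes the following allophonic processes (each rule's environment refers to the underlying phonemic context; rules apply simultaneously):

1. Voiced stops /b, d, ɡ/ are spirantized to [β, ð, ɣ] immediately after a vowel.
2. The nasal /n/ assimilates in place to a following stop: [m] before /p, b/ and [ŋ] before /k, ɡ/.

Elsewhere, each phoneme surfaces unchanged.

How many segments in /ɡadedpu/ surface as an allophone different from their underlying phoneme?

Segments that undergo a rule: /d/ → [ð] (rule 1); /d/ → [ð] (rule 1).
All other segments surface unchanged.

2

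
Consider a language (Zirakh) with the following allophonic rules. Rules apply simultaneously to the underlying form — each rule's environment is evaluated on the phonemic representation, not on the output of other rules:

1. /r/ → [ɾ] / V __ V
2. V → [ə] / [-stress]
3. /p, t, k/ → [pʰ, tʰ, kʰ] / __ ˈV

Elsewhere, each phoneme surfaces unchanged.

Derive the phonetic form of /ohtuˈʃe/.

/o/ meets the environment for rule 2 (in an unstressed syllable) → [ə].
/h/ — not in any rule's target class → [h].
/t/ — between /h/ and /u/; rule 3 does not apply here → [t].
/u/ (between /t/ and /ʃ/): in an unstressed syllable, so rule 2 applies → [ə].
/ʃ/ stays [ʃ].
/e/ — word-final; rule 2 does not apply here → [e].

[əhtəˈʃe]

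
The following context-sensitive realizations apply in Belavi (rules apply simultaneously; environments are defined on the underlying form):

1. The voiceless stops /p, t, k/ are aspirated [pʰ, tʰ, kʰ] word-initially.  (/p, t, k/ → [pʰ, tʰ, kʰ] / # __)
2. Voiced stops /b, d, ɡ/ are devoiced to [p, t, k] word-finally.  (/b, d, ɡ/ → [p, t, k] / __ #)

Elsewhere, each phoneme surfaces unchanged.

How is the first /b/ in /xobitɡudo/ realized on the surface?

/b/ (between /o/ and /i/) is in the target of rule 2 but the environment (word-finally) is not met → [b].

[b]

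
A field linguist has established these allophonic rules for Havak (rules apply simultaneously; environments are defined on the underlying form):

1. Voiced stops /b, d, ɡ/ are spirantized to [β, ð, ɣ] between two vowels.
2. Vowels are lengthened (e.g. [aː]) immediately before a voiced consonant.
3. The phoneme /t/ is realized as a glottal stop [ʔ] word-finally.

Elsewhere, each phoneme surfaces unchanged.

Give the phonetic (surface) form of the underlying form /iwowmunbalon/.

/i/ meets the environment for rule 2 (before a voiced consonant) → [iː].
/w/ (between /i/ and /o/) is unaffected → [w].
/o/ (between /w/ and /w/): before a voiced consonant, so rule 2 applies → [oː].
/w/ (between /o/ and /m/): no rule targets it → [w].
/m/ stays [m].
/u/ — between /m/ and /n/, before a voiced consonant — surfaces as [uː] (rule 2).
/n/ stays [n].
/b/ — between /n/ and /a/; rule 1 does not apply here → [b].
/a/ meets the environment for rule 2 (before a voiced consonant) → [aː].
/l/ (between /a/ and /o/) is unaffected → [l].
/o/ (between /l/ and /n/): before a voiced consonant, so rule 2 applies → [oː].
/n/ — not in any rule's target class → [n].

[iːwoːwmuːnbaːloːn]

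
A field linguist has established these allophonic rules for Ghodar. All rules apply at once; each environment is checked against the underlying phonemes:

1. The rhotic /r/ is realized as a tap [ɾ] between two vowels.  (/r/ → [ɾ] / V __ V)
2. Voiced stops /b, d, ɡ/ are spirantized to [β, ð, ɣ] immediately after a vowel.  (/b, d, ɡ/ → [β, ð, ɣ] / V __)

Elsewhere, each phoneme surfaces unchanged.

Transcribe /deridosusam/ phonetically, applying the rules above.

[deɾiðosusam]

/d/ (word-initial) is in the target of rule 2 but the environment (immediately after a vowel) is not met → [d].
/e/ stays [e].
/r/ — between /e/ and /i/, between two vowels — surfaces as [ɾ] (rule 1).
/i/ (between /r/ and /d/): no rule targets it → [i].
/d/ — between /i/ and /o/, immediately after a vowel — surfaces as [ð] (rule 2).
/o/ — not in any rule's target class → [o].
/s/ stays [s].
/u/ stays [u].
/s/ stays [s].
/a/ (between /s/ and /m/) is unaffected → [a].
/m/ (word-final): no rule targets it → [m].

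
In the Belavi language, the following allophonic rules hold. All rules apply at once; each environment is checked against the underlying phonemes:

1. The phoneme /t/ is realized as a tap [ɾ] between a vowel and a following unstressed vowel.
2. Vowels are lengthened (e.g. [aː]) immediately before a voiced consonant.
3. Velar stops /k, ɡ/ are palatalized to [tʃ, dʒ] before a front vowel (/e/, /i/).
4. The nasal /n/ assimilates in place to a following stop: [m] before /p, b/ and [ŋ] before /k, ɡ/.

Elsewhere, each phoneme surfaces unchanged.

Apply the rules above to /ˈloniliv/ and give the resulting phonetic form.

[ˈloːniːliːv]

/l/ (word-initial) is unaffected → [l].
/o/ meets the environment for rule 2 (before a voiced consonant) → [oː].
/n/ (between /o/ and /i/): rule 4 targets it, but not before a labial or velar stop → unchanged [n].
/i/ (between /n/ and /l/) occurs before a voiced consonant → [iː] by rule 2.
/l/ (between /i/ and /i/): no rule targets it → [l].
/i/ meets the environment for rule 2 (before a voiced consonant) → [iː].
/v/ — not in any rule's target class → [v].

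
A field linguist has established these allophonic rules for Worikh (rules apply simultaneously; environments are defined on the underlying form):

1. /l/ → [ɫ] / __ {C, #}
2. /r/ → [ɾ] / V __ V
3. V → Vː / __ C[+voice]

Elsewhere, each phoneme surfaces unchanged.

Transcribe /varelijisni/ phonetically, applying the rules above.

/v/ — not in any rule's target class → [v].
Rule 3 applies to /a/ (between /v/ and /r/: before a voiced consonant) → [aː].
/r/ (between /a/ and /e/): between two vowels, so rule 2 applies → [ɾ].
/e/ — between /r/ and /l/, before a voiced consonant — surfaces as [eː] (rule 3).
/l/ (between /e/ and /i/) fails the environment for rule 1, so it stays [l].
/i/ — between /l/ and /j/, before a voiced consonant — surfaces as [iː] (rule 3).
/j/ stays [j].
/i/ (between /j/ and /s/) fails the environment for rule 3, so it stays [i].
/s/ — not in any rule's target class → [s].
/n/ (between /s/ and /i/): no rule targets it → [n].
/i/ (word-final) fails the environment for rule 3, so it stays [i].

[vaːɾeːliːjisni]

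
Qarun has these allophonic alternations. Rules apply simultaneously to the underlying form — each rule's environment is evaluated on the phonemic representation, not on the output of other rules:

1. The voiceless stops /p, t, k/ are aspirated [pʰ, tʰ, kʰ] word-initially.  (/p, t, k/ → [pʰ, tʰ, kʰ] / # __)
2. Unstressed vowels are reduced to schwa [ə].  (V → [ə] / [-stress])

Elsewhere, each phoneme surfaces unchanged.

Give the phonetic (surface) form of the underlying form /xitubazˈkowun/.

[xətəbəzˈkowən]

/i/ meets the environment for rule 2 (in an unstressed syllable) → [ə].
/t/ (between /i/ and /u/) is in the target of rule 1 but the environment (word-initially) is not met → [t].
/u/ — between /t/ and /b/, in an unstressed syllable — surfaces as [ə] (rule 2).
/a/ (between /b/ and /z/): in an unstressed syllable, so rule 2 applies → [ə].
/k/ (between /z/ and /o/) is in the target of rule 1 but the environment (word-initially) is not met → [k].
/o/ — between /k/ and /w/; rule 2 does not apply here → [o].
/u/ — between /w/ and /n/, in an unstressed syllable — surfaces as [ə] (rule 2).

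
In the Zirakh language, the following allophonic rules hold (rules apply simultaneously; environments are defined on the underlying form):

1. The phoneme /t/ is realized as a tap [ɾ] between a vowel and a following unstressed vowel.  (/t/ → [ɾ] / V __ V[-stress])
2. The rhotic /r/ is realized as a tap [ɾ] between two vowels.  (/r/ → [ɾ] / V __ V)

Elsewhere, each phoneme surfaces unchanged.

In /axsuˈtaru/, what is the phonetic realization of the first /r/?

[ɾ]

/r/ (between /a/ and /u/): between two vowels, so rule 2 applies → [ɾ].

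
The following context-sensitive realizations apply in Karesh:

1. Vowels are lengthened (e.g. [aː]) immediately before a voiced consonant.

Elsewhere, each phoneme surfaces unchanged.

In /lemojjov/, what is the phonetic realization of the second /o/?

/o/ — between /j/ and /v/, before a voiced consonant — surfaces as [oː] (rule 1).

[oː]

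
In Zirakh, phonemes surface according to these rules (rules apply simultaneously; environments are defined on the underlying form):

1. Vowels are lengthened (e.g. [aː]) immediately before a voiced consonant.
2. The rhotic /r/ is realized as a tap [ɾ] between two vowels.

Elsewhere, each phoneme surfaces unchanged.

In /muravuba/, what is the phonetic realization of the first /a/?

/a/ (between /r/ and /v/) occurs before a voiced consonant → [aː] by rule 1.

[aː]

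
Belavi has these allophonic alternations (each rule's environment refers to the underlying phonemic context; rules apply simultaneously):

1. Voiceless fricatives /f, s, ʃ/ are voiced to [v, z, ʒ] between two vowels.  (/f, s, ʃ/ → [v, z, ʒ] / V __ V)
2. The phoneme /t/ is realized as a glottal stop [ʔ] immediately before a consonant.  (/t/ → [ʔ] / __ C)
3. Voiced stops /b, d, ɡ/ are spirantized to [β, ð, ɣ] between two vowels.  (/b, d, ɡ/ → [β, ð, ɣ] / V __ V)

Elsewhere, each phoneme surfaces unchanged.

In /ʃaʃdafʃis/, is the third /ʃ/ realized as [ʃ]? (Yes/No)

/ʃ/ (between /f/ and /i/) fails the environment for rule 1, so it stays [ʃ].
The actual realization is [ʃ], which matches [ʃ].

Yes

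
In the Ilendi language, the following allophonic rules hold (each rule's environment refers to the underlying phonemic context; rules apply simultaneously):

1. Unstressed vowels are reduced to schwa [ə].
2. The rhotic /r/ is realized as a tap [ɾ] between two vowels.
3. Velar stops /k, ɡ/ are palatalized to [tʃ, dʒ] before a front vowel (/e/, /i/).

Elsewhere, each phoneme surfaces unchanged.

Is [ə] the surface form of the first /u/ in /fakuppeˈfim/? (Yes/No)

Yes

/u/ meets the environment for rule 1 (in an unstressed syllable) → [ə].
The actual realization is [ə], which matches [ə].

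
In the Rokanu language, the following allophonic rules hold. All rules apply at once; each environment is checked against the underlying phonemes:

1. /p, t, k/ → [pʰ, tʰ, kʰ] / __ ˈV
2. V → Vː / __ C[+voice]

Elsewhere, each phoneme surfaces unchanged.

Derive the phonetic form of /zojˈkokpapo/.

[zoːjˈkʰokpapo]

/z/ — not in any rule's target class → [z].
/o/ — between /z/ and /j/, before a voiced consonant — surfaces as [oː] (rule 2).
/j/ stays [j].
/k/ — between /j/ and /o/, immediately before a stressed vowel — surfaces as [kʰ] (rule 1).
/o/ — between /k/ and /k/; rule 2 does not apply here → [o].
/k/ (between /o/ and /p/): rule 1 targets it, but not immediately before a stressed vowel → unchanged [k].
/p/ — between /k/ and /a/; rule 1 does not apply here → [p].
/a/ (between /p/ and /p/) is in the target of rule 2 but the environment (before a voiced consonant) is not met → [a].
/p/ (between /a/ and /o/): rule 1 targets it, but not immediately before a stressed vowel → unchanged [p].
/o/ — word-final; rule 2 does not apply here → [o].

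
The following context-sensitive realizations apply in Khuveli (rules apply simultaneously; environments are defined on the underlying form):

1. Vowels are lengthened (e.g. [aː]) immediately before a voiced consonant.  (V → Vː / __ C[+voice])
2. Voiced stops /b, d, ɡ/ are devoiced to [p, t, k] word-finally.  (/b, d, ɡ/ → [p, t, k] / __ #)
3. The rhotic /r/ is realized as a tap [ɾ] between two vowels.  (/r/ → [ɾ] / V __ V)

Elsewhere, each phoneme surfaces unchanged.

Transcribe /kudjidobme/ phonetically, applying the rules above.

/k/ stays [k].
Rule 1 applies to /u/ (between /k/ and /d/: before a voiced consonant) → [uː].
/d/ (between /u/ and /j/) is in the target of rule 2 but the environment (word-finally) is not met → [d].
/j/ (between /d/ and /i/) is unaffected → [j].
/i/ meets the environment for rule 1 (before a voiced consonant) → [iː].
/d/ (between /i/ and /o/) fails the environment for rule 2, so it stays [d].
/o/ (between /d/ and /b/): before a voiced consonant, so rule 1 applies → [oː].
/b/ — between /o/ and /m/; rule 2 does not apply here → [b].
/m/ stays [m].
/e/ (word-final) is in the target of rule 1 but the environment (before a voiced consonant) is not met → [e].

[kuːdjiːdoːbme]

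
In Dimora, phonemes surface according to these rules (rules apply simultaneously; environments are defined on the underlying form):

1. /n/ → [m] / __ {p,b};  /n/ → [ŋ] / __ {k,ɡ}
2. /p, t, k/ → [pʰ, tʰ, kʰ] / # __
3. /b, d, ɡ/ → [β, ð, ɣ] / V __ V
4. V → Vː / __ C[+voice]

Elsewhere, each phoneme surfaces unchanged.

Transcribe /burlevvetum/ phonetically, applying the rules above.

/b/ (word-initial) fails the environment for rule 3, so it stays [b].
/u/ (between /b/ and /r/) occurs before a voiced consonant → [uː] by rule 4.
/r/ stays [r].
/l/ — not in any rule's target class → [l].
/e/ (between /l/ and /v/): before a voiced consonant, so rule 4 applies → [eː].
/v/ stays [v].
/v/ — not in any rule's target class → [v].
/e/ (between /v/ and /t/) fails the environment for rule 4, so it stays [e].
/t/ (between /e/ and /u/): rule 2 targets it, but not word-initially → unchanged [t].
Rule 4 applies to /u/ (between /t/ and /m/: before a voiced consonant) → [uː].
/m/ — not in any rule's target class → [m].

[buːrleːvvetuːm]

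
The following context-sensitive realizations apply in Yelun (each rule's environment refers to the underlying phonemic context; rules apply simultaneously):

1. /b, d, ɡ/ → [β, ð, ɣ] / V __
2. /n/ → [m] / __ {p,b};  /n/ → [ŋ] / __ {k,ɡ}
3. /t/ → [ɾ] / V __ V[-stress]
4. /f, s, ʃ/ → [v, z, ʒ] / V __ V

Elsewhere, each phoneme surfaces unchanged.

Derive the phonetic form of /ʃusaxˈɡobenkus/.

[ʃuzaxˈɡoβeŋkus]

/ʃ/ — word-initial; rule 4 does not apply here → [ʃ].
/u/ stays [u].
Rule 4 applies to /s/ (between /u/ and /a/: between two vowels) → [z].
/a/ (between /s/ and /x/): no rule targets it → [a].
/x/ — not in any rule's target class → [x].
/ɡ/ (between /x/ and /o/) fails the environment for rule 1, so it stays [ɡ].
/o/ — not in any rule's target class → [o].
/b/ (between /o/ and /e/) occurs immediately after a vowel → [β] by rule 1.
/e/ — not in any rule's target class → [e].
/n/ meets the environment for rule 2 (before a labial or velar stop) → [ŋ].
/k/ — not in any rule's target class → [k].
/u/ stays [u].
/s/ (word-final) is in the target of rule 4 but the environment (between two vowels) is not met → [s].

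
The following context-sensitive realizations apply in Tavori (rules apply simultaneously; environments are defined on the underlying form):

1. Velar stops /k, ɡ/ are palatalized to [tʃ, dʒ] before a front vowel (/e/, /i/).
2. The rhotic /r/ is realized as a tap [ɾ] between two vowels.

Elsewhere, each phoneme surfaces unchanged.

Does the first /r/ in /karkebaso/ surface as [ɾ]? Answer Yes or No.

No

/r/ — between /a/ and /k/; rule 2 does not apply here → [r].
The actual realization is [r], not [ɾ].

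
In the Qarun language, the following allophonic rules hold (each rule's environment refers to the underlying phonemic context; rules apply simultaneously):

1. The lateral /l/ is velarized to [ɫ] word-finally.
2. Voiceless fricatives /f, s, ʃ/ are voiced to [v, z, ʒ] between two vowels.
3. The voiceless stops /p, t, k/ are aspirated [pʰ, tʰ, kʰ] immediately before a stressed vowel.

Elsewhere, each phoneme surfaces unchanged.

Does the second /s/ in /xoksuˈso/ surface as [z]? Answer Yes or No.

Yes

/s/ — between /u/ and /o/, between two vowels — surfaces as [z] (rule 2).
The actual realization is [z], which matches [z].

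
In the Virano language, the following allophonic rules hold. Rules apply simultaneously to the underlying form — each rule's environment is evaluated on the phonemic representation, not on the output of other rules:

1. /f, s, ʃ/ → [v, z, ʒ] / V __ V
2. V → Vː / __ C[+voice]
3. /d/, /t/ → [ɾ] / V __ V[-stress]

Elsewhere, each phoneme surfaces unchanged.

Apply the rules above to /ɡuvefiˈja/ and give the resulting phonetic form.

[ɡuːveviːˈja]

/ɡ/ (word-initial): no rule targets it → [ɡ].
/u/ (between /ɡ/ and /v/) occurs before a voiced consonant → [uː] by rule 2.
/v/ (between /u/ and /e/): no rule targets it → [v].
/e/ — between /v/ and /f/; rule 2 does not apply here → [e].
/f/ (between /e/ and /i/) occurs between two vowels → [v] by rule 1.
/i/ (between /f/ and /j/) occurs before a voiced consonant → [iː] by rule 2.
/j/ stays [j].
/a/ (word-final) is in the target of rule 2 but the environment (before a voiced consonant) is not met → [a].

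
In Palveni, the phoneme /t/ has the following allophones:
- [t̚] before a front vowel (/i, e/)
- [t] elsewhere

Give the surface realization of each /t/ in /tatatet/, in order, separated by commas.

Occurrence 1 (position 1): no conditioning environment matches → elsewhere allophone [t].
Occurrence 2 (position 3): no conditioning environment matches → elsewhere allophone [t].
Occurrence 3 (position 5): before a front vowel (/i, e/) → [t̚].
Occurrence 4 (position 7): no conditioning environment matches → elsewhere allophone [t].

[t], [t], [t̚], [t]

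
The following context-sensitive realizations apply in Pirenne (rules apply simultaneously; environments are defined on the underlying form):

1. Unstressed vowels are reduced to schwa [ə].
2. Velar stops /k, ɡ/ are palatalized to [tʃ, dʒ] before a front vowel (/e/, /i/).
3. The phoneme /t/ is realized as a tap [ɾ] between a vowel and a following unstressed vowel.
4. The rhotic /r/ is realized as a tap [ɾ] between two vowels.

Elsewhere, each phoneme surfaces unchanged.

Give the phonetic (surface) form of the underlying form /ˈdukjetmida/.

/d/ stays [d].
/u/ — between /d/ and /k/; rule 1 does not apply here → [u].
/k/ (between /u/ and /j/) fails the environment for rule 2, so it stays [k].
/j/ — not in any rule's target class → [j].
/e/ (between /j/ and /t/): in an unstressed syllable, so rule 1 applies → [ə].
/t/ (between /e/ and /m/) is in the target of rule 3 but the environment (between a vowel and a following unstressed vowel) is not met → [t].
/m/ (between /t/ and /i/): no rule targets it → [m].
/i/ meets the environment for rule 1 (in an unstressed syllable) → [ə].
/d/ — not in any rule's target class → [d].
/a/ meets the environment for rule 1 (in an unstressed syllable) → [ə].

[ˈdukjətmədə]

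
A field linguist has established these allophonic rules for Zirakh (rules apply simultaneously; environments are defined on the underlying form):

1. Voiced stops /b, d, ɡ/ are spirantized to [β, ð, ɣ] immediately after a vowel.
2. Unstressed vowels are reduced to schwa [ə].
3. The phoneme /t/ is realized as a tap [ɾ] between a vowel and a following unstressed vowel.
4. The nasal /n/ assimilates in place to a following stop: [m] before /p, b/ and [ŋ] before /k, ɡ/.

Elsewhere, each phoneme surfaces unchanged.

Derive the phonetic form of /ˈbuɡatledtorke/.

/b/ — word-initial; rule 1 does not apply here → [b].
/u/ — between /b/ and /ɡ/; rule 2 does not apply here → [u].
Rule 1 applies to /ɡ/ (between /u/ and /a/: immediately after a vowel) → [ɣ].
/a/ — between /ɡ/ and /t/, in an unstressed syllable — surfaces as [ə] (rule 2).
/t/ (between /a/ and /l/): rule 3 targets it, but not between a vowel and a following unstressed vowel → unchanged [t].
/l/ stays [l].
/e/ (between /l/ and /d/): in an unstressed syllable, so rule 2 applies → [ə].
/d/ (between /e/ and /t/) occurs immediately after a vowel → [ð] by rule 1.
/t/ (between /d/ and /o/): rule 3 targets it, but not between a vowel and a following unstressed vowel → unchanged [t].
/o/ (between /t/ and /r/) occurs in an unstressed syllable → [ə] by rule 2.
/r/ — not in any rule's target class → [r].
/k/ stays [k].
/e/ (word-final): in an unstressed syllable, so rule 2 applies → [ə].

[ˈbuɣətləðtərkə]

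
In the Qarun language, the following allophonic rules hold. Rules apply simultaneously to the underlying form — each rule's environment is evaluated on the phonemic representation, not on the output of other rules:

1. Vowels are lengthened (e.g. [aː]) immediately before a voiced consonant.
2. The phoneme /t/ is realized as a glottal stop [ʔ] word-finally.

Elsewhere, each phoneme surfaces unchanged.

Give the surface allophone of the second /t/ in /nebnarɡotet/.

[ʔ]

Rule 2 applies to /t/ (word-final: word-finally) → [ʔ].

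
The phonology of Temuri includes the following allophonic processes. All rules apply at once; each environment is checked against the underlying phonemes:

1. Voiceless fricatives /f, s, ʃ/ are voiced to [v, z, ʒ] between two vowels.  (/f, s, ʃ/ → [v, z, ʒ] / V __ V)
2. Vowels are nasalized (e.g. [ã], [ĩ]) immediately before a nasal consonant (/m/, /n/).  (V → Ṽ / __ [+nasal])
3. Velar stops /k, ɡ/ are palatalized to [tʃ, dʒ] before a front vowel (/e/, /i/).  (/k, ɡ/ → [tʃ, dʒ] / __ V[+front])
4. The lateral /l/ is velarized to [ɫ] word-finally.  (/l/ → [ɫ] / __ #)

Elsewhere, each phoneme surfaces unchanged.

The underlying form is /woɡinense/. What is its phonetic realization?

/w/ stays [w].
/o/ (between /w/ and /ɡ/) is in the target of rule 2 but the environment (before a nasal consonant) is not met → [o].
/ɡ/ (between /o/ and /i/) occurs before a front vowel → [dʒ] by rule 3.
Rule 2 applies to /i/ (between /ɡ/ and /n/: before a nasal consonant) → [ĩ].
/n/ (between /i/ and /e/): no rule targets it → [n].
/e/ (between /n/ and /n/): before a nasal consonant, so rule 2 applies → [ẽ].
/n/ (between /e/ and /s/): no rule targets it → [n].
/s/ (between /n/ and /e/) is in the target of rule 1 but the environment (between two vowels) is not met → [s].
/e/ (word-final) is in the target of rule 2 but the environment (before a nasal consonant) is not met → [e].

[wodʒĩnẽnse]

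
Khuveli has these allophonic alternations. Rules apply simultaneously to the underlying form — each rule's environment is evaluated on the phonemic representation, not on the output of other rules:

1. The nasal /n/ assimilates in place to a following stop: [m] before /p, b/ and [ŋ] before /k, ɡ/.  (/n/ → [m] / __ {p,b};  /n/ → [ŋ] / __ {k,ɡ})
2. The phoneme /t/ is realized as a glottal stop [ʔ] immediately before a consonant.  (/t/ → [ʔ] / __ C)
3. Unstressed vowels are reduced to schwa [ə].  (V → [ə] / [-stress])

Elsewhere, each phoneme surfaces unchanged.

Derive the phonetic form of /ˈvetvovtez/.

/e/ (between /v/ and /t/): rule 3 targets it, but not in an unstressed syllable → unchanged [e].
/t/ (between /e/ and /v/): immediately before a consonant, so rule 2 applies → [ʔ].
Rule 3 applies to /o/ (between /v/ and /v/: in an unstressed syllable) → [ə].
/t/ — between /v/ and /e/; rule 2 does not apply here → [t].
Rule 3 applies to /e/ (between /t/ and /z/: in an unstressed syllable) → [ə].

[ˈveʔvəvtəz]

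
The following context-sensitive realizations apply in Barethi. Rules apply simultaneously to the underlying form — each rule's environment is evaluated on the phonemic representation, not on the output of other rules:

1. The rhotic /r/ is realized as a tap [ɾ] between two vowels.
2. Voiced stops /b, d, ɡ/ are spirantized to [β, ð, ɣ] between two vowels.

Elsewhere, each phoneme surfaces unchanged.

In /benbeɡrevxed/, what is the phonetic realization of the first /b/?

[b]

/b/ — word-initial; rule 2 does not apply here → [b].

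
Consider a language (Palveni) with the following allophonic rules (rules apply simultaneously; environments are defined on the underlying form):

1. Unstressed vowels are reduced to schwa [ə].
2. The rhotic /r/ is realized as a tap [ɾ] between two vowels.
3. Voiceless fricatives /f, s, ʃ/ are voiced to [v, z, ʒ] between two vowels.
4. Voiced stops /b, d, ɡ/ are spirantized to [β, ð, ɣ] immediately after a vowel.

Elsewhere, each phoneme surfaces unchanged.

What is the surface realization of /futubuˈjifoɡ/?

[fətəβəˈjivəɣ]

/f/ — word-initial; rule 3 does not apply here → [f].
/u/ — between /f/ and /t/, in an unstressed syllable — surfaces as [ə] (rule 1).
/t/ (between /u/ and /u/) is unaffected → [t].
/u/ meets the environment for rule 1 (in an unstressed syllable) → [ə].
/b/ meets the environment for rule 4 (immediately after a vowel) → [β].
/u/ meets the environment for rule 1 (in an unstressed syllable) → [ə].
/j/ stays [j].
/i/ (between /j/ and /f/): rule 1 targets it, but not in an unstressed syllable → unchanged [i].
/f/ meets the environment for rule 3 (between two vowels) → [v].
/o/ (between /f/ and /ɡ/): in an unstressed syllable, so rule 1 applies → [ə].
/ɡ/ (word-final) occurs immediately after a vowel → [ɣ] by rule 4.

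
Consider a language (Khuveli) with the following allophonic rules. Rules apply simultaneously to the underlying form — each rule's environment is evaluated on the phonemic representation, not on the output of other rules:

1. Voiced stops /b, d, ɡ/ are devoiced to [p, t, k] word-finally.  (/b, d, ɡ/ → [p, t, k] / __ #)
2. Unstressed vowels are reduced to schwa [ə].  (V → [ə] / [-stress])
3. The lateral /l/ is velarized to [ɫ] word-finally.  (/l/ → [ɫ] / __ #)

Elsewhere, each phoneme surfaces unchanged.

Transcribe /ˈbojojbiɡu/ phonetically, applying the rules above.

/b/ — word-initial; rule 1 does not apply here → [b].
/o/ (between /b/ and /j/) fails the environment for rule 2, so it stays [o].
/o/ meets the environment for rule 2 (in an unstressed syllable) → [ə].
/b/ (between /j/ and /i/) fails the environment for rule 1, so it stays [b].
Rule 2 applies to /i/ (between /b/ and /ɡ/: in an unstressed syllable) → [ə].
/ɡ/ (between /i/ and /u/) fails the environment for rule 1, so it stays [ɡ].
/u/ (word-final) occurs in an unstressed syllable → [ə] by rule 2.

[ˈbojəjbəɡə]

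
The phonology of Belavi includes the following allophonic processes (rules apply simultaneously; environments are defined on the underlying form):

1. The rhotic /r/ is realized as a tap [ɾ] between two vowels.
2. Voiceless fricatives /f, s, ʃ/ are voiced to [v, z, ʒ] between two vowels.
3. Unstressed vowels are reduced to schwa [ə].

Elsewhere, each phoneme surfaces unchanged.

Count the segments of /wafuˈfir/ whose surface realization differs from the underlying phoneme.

4

Segments that undergo a rule: /a/ → [ə] (rule 3); /f/ → [v] (rule 2); /u/ → [ə] (rule 3); /f/ → [v] (rule 2).
All other segments surface unchanged.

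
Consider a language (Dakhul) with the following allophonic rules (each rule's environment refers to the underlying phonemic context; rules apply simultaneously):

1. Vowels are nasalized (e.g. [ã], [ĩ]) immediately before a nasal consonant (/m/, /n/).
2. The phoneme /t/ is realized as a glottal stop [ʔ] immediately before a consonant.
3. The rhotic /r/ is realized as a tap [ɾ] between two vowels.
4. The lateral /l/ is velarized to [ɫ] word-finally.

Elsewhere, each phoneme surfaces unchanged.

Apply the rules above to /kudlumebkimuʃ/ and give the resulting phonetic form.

[kudlũmebkĩmuʃ]

/k/ (word-initial) is unaffected → [k].
/u/ (between /k/ and /d/) fails the environment for rule 1, so it stays [u].
/d/ (between /u/ and /l/): no rule targets it → [d].
/l/ (between /d/ and /u/) fails the environment for rule 4, so it stays [l].
/u/ (between /l/ and /m/) occurs before a nasal consonant → [ũ] by rule 1.
/m/ (between /u/ and /e/): no rule targets it → [m].
/e/ (between /m/ and /b/): rule 1 targets it, but not before a nasal consonant → unchanged [e].
/b/ (between /e/ and /k/) is unaffected → [b].
/k/ (between /b/ and /i/): no rule targets it → [k].
/i/ (between /k/ and /m/): before a nasal consonant, so rule 1 applies → [ĩ].
/m/ (between /i/ and /u/): no rule targets it → [m].
/u/ (between /m/ and /ʃ/) fails the environment for rule 1, so it stays [u].
/ʃ/ stays [ʃ].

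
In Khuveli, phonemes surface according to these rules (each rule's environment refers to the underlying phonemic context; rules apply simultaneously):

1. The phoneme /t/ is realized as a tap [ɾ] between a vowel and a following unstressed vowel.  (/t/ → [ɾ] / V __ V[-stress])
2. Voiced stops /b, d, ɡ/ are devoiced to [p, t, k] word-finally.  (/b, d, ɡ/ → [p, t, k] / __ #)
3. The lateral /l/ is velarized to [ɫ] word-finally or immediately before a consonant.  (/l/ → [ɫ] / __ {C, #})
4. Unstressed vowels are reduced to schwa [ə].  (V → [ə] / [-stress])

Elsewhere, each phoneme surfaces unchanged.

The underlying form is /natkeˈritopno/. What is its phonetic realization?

/n/ (word-initial): no rule targets it → [n].
/a/ (between /n/ and /t/): in an unstressed syllable, so rule 4 applies → [ə].
/t/ (between /a/ and /k/) fails the environment for rule 1, so it stays [t].
/k/ (between /t/ and /e/): no rule targets it → [k].
/e/ (between /k/ and /r/): in an unstressed syllable, so rule 4 applies → [ə].
/r/ (between /e/ and /i/): no rule targets it → [r].
/i/ (between /r/ and /t/): rule 4 targets it, but not in an unstressed syllable → unchanged [i].
/t/ — between /i/ and /o/, between a vowel and a following unstressed vowel — surfaces as [ɾ] (rule 1).
/o/ (between /t/ and /p/): in an unstressed syllable, so rule 4 applies → [ə].
/p/ stays [p].
/n/ (between /p/ and /o/) is unaffected → [n].
/o/ (word-final): in an unstressed syllable, so rule 4 applies → [ə].

[nətkəˈriɾəpnə]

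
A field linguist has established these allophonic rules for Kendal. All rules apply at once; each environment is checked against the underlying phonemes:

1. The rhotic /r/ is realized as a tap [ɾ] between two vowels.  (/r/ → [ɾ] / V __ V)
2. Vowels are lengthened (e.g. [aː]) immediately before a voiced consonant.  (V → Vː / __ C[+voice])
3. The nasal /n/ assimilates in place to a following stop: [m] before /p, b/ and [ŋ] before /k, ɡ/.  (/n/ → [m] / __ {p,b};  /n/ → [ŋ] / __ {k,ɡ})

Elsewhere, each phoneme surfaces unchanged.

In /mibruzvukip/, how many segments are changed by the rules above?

Segments that undergo a rule: /i/ → [iː] (rule 2); /u/ → [uː] (rule 2).
All other segments surface unchanged.

2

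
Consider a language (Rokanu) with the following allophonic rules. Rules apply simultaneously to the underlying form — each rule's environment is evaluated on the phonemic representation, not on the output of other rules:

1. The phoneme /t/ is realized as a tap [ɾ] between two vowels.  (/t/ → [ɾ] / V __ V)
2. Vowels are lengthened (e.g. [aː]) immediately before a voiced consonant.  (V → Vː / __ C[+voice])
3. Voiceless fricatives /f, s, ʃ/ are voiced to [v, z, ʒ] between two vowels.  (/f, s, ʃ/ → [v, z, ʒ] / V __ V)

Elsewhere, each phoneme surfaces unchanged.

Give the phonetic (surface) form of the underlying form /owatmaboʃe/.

[oːwatmaːboʒe]

Rule 2 applies to /o/ (word-initial: before a voiced consonant) → [oː].
/w/ (between /o/ and /a/): no rule targets it → [w].
/a/ (between /w/ and /t/): rule 2 targets it, but not before a voiced consonant → unchanged [a].
/t/ — between /a/ and /m/; rule 1 does not apply here → [t].
/m/ — not in any rule's target class → [m].
/a/ meets the environment for rule 2 (before a voiced consonant) → [aː].
/b/ (between /a/ and /o/) is unaffected → [b].
/o/ — between /b/ and /ʃ/; rule 2 does not apply here → [o].
/ʃ/ (between /o/ and /e/): between two vowels, so rule 3 applies → [ʒ].
/e/ (word-final) is in the target of rule 2 but the environment (before a voiced consonant) is not met → [e].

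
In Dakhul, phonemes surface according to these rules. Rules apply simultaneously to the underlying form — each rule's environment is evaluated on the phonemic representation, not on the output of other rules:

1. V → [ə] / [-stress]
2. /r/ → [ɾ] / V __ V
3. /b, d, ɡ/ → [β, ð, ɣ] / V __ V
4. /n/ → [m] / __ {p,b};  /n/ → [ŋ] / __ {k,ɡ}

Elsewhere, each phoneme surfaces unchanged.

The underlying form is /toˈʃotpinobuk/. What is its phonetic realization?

[təˈʃotpənəβək]

/t/ (word-initial) is unaffected → [t].
/o/ meets the environment for rule 1 (in an unstressed syllable) → [ə].
/ʃ/ (between /o/ and /o/): no rule targets it → [ʃ].
/o/ (between /ʃ/ and /t/) is in the target of rule 1 but the environment (in an unstressed syllable) is not met → [o].
/t/ stays [t].
/p/ (between /t/ and /i/) is unaffected → [p].
Rule 1 applies to /i/ (between /p/ and /n/: in an unstressed syllable) → [ə].
/n/ (between /i/ and /o/): rule 4 targets it, but not before a labial or velar stop → unchanged [n].
/o/ (between /n/ and /b/) occurs in an unstressed syllable → [ə] by rule 1.
/b/ meets the environment for rule 3 (between two vowels) → [β].
/u/ (between /b/ and /k/) occurs in an unstressed syllable → [ə] by rule 1.
/k/ stays [k].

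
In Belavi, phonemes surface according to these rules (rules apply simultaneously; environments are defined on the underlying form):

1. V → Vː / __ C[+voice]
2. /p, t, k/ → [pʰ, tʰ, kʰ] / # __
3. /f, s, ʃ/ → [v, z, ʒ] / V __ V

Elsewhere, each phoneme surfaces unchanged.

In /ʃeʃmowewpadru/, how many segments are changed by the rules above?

Segments that undergo a rule: /o/ → [oː] (rule 1); /e/ → [eː] (rule 1); /a/ → [aː] (rule 1).
All other segments surface unchanged.

3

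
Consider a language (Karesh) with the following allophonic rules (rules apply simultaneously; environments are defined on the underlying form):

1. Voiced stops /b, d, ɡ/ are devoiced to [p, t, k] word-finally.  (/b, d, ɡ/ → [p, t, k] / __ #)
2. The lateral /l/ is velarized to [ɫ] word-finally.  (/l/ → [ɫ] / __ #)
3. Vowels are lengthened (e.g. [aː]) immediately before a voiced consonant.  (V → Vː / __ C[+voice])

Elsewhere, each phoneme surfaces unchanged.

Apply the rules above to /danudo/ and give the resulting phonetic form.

[daːnuːdo]

/d/ (word-initial) is in the target of rule 1 but the environment (word-finally) is not met → [d].
/a/ meets the environment for rule 3 (before a voiced consonant) → [aː].
/u/ meets the environment for rule 3 (before a voiced consonant) → [uː].
/d/ (between /u/ and /o/) is in the target of rule 1 but the environment (word-finally) is not met → [d].
/o/ (word-final): rule 3 targets it, but not before a voiced consonant → unchanged [o].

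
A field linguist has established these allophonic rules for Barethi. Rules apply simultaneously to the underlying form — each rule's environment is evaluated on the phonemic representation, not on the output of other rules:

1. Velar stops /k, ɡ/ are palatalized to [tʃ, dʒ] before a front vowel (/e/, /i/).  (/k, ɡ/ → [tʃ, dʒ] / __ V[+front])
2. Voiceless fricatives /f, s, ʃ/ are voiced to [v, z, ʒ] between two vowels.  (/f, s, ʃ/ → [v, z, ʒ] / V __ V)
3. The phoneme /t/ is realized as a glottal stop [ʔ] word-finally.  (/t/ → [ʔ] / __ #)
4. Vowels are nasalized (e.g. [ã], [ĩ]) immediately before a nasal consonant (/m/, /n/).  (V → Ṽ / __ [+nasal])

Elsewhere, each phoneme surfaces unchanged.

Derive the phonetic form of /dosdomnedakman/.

[dosdõmnedakmãn]

/d/ stays [d].
/o/ (between /d/ and /s/) is in the target of rule 4 but the environment (before a nasal consonant) is not met → [o].
/s/ — between /o/ and /d/; rule 2 does not apply here → [s].
/d/ — not in any rule's target class → [d].
Rule 4 applies to /o/ (between /d/ and /m/: before a nasal consonant) → [õ].
/m/ (between /o/ and /n/): no rule targets it → [m].
/n/ — not in any rule's target class → [n].
/e/ — between /n/ and /d/; rule 4 does not apply here → [e].
/d/ stays [d].
/a/ (between /d/ and /k/) fails the environment for rule 4, so it stays [a].
/k/ — between /a/ and /m/; rule 1 does not apply here → [k].
/m/ stays [m].
/a/ (between /m/ and /n/) occurs before a nasal consonant → [ã] by rule 4.
/n/ stays [n].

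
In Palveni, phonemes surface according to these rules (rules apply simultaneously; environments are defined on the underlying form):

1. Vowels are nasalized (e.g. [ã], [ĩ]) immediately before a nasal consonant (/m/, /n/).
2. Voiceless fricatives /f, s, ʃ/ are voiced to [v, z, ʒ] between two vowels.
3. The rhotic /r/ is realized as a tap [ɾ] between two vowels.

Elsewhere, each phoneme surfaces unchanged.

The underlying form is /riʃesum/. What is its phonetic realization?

[riʒezũm]

/r/ — word-initial; rule 3 does not apply here → [r].
/i/ — between /r/ and /ʃ/; rule 1 does not apply here → [i].
/ʃ/ (between /i/ and /e/): between two vowels, so rule 2 applies → [ʒ].
/e/ (between /ʃ/ and /s/): rule 1 targets it, but not before a nasal consonant → unchanged [e].
Rule 2 applies to /s/ (between /e/ and /u/: between two vowels) → [z].
/u/ meets the environment for rule 1 (before a nasal consonant) → [ũ].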